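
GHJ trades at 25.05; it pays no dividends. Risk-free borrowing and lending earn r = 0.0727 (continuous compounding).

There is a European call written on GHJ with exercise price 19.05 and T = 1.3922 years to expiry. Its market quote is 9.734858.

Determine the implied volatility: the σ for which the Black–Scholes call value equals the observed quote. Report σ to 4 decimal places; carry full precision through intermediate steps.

sigma = 0.4997

At σ = 0.4997 the Black–Scholes value reproduces the quote:
σ√T = 0.4997·√1.3922 = 0.589604
d₁ = (ln(S/K) + (r+σ²/2)T) / (σ√T) = (ln(25.05/19.05) + (0.0727+0.4997²/2)·1.3922) / 0.589604 = (0.273807 + 0.275029) / 0.589604 = 0.930856
d₂ = d₁ − σ√T = 0.930856 − 0.589604 = 0.341252
e^{−rT} = 0.903741
N(d₁) = 0.824036,  N(d₂) = 0.633543
V = S·N(d₁) − K·e^{−rT}·N(d₂) = 20.642099 − 10.907241 = 9.734858 (the quoted price), and the Black–Scholes price is strictly increasing in σ, so σ is unique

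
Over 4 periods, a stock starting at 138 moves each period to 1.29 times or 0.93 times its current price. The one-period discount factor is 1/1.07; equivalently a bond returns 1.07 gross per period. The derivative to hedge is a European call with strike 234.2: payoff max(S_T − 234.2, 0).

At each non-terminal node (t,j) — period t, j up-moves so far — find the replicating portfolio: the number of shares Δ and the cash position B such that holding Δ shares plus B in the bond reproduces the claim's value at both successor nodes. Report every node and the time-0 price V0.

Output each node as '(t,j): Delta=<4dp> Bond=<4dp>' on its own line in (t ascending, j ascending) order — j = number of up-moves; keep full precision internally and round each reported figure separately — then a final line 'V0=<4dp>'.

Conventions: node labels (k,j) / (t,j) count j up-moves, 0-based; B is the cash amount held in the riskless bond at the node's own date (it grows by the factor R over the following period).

(0,0): Delta=0.2912 Bond=-33.0792
(1,0): Delta=0.1181 Bond=-13.1733
(1,1): Delta=0.4874 Bond=-70.3143
(2,0): Delta=0.0000 Bond=0.0000
(2,1): Delta=0.2519 Bond=-36.2453
(2,2): Delta=0.7542 Bond=-136.5078
(3,0): Delta=0.0000 Bond=0.0000
(3,1): Delta=0.0000 Bond=0.0000
(3,2): Delta=0.5372 Bond=-99.7265
(3,3): Delta=1.0000 Bond=-218.8785
V0=7.1120

The replicating-portfolio and risk-neutral prices coincide; use p* = (1.07−0.93)/(1.29−0.93) = 0.3889 for the latter.
Terminal payoffs: V(4,0)=0.0000, V(4,1)=0.0000, V(4,2)=0.0000, V(4,3)=41.3061, V(4,4)=147.9536
  t=3,j=0: stock 111.0013 → up 143.1916 (V=0.0000), down 103.2312 (V=0.0000). Price 0.0000; hedge Δ=0.0000, bond B=0.0000.
  t=3,j=1: stock 153.9695 → up 198.6207 (V=0.0000), down 143.1916 (V=0.0000). Price 0.0000; hedge Δ=0.0000, bond B=0.0000.
  t=3,j=2: stock 213.5706 → up 275.5061 (V=41.3061), down 198.6207 (V=0.0000). Price 15.0126; hedge Δ=0.5372, bond B=-99.7265.
  t=3,j=3: stock 296.2431 → up 382.1536 (V=147.9536), down 275.5061 (V=41.3061). Price 77.3646; hedge Δ=1.0000, bond B=-218.8785.
  t=2,j=0: stock 119.3562 → up 153.9695 (V=0.0000), down 111.0013 (V=0.0000). Price 0.0000; hedge Δ=0.0000, bond B=0.0000.
  t=2,j=1: stock 165.5586 → up 213.5706 (V=15.0126), down 153.9695 (V=0.0000). Price 5.4563; hedge Δ=0.2519, bond B=-36.2453.
  t=2,j=2: stock 229.6458 → up 296.2431 (V=77.3646), down 213.5706 (V=15.0126). Price 36.6921; hedge Δ=0.7542, bond B=-136.5078.
  t=1,j=0: stock 128.3400 → up 165.5586 (V=5.4563), down 119.3562 (V=0.0000). Price 1.9831; hedge Δ=0.1181, bond B=-13.1733.
  t=1,j=1: stock 178.0200 → up 229.6458 (V=36.6921), down 165.5586 (V=5.4563). Price 16.4519; hedge Δ=0.4874, bond B=-70.3143.
  t=0,j=0: stock 138.0000 → up 178.0200 (V=16.4519), down 128.3400 (V=1.9831). Price 7.1120; hedge Δ=0.2912, bond B=-33.0792.
Check: Δ(0,0)·S0 + B(0,0) = 7.1120 = V0.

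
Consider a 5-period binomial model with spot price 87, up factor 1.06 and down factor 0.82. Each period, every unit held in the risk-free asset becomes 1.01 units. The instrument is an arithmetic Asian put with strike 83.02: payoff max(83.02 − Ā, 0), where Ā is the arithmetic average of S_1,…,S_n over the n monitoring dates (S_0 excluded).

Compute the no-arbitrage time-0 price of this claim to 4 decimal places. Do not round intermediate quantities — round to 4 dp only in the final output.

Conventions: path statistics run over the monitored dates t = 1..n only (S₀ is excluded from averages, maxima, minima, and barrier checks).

Risk-neutral up-probability p* = (R−d)/(u−d) = (1.01−0.82)/(1.06−0.82) = 0.7917; the claim prices as the p*-weighted sum of path payoffs discounted by R^5.
Enumerate all 2^5 = 32 price paths (U = up ×1.06, D = down ×0.82); each path with k up-moves has probability p*^k·(1−p*)^(5−k).
DDDDD: Ā=49.8794, payoff=33.1406, prob=0.000392
UDDDD: Ā=64.4782, payoff=18.5418, prob=0.001491
DUDDD: Ā=60.3022, payoff=22.7178, prob=0.001491
UUDDD: Ā=77.9516, payoff=5.0684, prob=0.005667
DDUDD: Ā=56.8779, payoff=26.1421, prob=0.001491
UDUDD: Ā=73.5251, payoff=9.4949, prob=0.005667
DUUDD: Ā=69.3491, payoff=13.6709, prob=0.005667
UUUDD: Ā=89.6463, payoff=0.0000, prob=0.021535
DDDUD: Ā=54.0699, payoff=28.9501, prob=0.001491
UDDUD: Ā=69.8953, payoff=13.1247, prob=0.005667
DUDUD: Ā=65.7193, payoff=17.3007, prob=0.005667
UUDUD: Ā=84.9542, payoff=0.0000, prob=0.021535
DDUUD: Ā=62.2950, payoff=20.7250, prob=0.005667
UDUUD: Ā=80.5276, payoff=2.4924, prob=0.021535
DUUUD: Ā=76.3516, payoff=6.6684, prob=0.021535
UUUUD: Ā=98.6984, payoff=0.0000, prob=0.081833
DDDDU: Ā=51.7674, payoff=31.2526, prob=0.001491
UDDDU: Ā=66.9189, payoff=16.1011, prob=0.005667
DUDDU: Ā=62.7429, payoff=20.2771, prob=0.005667
UUDDU: Ā=81.1066, payoff=1.9134, prob=0.021535
DDUDU: Ā=59.3185, payoff=23.7015, prob=0.005667
UDUDU: Ā=76.6801, payoff=6.3399, prob=0.021535
DUUDU: Ā=72.5041, payoff=10.5159, prob=0.021535
UUUDU: Ā=93.7248, payoff=0.0000, prob=0.081833
DDDUU: Ā=56.5106, payoff=26.5094, prob=0.005667
UDDUU: Ā=73.0503, payoff=9.9697, prob=0.021535
DUDUU: Ā=68.8743, payoff=14.1457, prob=0.021535
UUDUU: Ā=89.0326, payoff=0.0000, prob=0.081833
DDUUU: Ā=65.4500, payoff=17.5700, prob=0.021535
UDUUU: Ā=84.6060, payoff=0.0000, prob=0.081833
DUUUU: Ā=80.4300, payoff=2.5900, prob=0.081833
UUUUU: Ā=103.9705, payoff=0.0000, prob=0.310965
Price = Σ prob·payoff / R^5 = 2.855012 / 1.051010 = 2.7164

price = 2.7164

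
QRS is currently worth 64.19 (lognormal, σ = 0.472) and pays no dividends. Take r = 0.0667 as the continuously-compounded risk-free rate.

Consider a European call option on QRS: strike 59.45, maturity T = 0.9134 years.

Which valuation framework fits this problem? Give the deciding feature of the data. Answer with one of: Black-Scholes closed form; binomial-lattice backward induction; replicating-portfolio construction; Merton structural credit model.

framework: Black-Scholes closed form

Key observation: everything needed for the exact continuous-time valuation of the European call on QRS (strike 59.45) is given, and no feature rules the closed form out.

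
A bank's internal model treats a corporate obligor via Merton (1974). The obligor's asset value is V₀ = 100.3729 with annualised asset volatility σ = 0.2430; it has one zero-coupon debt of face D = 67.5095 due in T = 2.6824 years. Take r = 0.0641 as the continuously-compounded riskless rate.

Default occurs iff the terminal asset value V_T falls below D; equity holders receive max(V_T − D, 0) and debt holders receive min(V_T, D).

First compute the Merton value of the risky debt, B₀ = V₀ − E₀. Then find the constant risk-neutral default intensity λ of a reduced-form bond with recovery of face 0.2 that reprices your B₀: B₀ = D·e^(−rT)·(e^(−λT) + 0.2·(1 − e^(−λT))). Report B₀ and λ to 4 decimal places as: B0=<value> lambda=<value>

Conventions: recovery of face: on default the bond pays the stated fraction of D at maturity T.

B0=55.8247 lambda=0.0085

Apply the equity-as-call identities (strike 67.5095, horizon 2.6824 years):
d₁ = [ln(V₀/D) + (r + σ²/2)T] / (σ√T)
   = [ln(100.3729/67.5095) + (0.0641 + 0.5·0.2430²)·2.6824] / (0.2430·√2.6824)
   = [0.396624 + 0.251138] / 0.397986 = 1.627600
d₂ = d₁ − σ√T = 1.627600 − 0.397986 = 1.229614
N(d₁) = 0.948195,  N(d₂) = 0.890579,  e^(−rT) = 0.842028
E₀ = V₀·N(d₁) − D·e^(−rT)·N(d₂)
   = 100.3729·0.948195 − 67.5095·0.842028·0.890579 = 44.548216
B₀ = V₀ − E₀ = 100.3729 − 44.548216 = 55.824684
e^(−λT) = (B₀·e^(rT)/D − 0.2)/(1 − 0.2) = (55.8247·1.187609/67.5095 − 0.2)/0.8 = 0.97756617
λ = −ln(0.97756617)/2.6824 = 0.008459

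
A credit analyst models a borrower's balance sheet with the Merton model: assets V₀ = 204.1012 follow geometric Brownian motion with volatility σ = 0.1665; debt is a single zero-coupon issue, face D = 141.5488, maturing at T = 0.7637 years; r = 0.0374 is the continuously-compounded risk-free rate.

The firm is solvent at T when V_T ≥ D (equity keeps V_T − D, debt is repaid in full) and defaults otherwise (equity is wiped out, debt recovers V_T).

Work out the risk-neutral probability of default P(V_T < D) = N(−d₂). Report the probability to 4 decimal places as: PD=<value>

PD=0.0042

With assets at 204.1012 and a single debt payment of 141.5488 at 0.7637 years:
d₁ = [ln(V₀/D) + (r + σ²/2)T] / (σ√T)
   = [ln(204.1012/141.5488) + (0.0374 + 0.5·0.1665²)·0.7637] / (0.1665·√0.7637)
   = [0.365971 + 0.039148] / 0.145504 = 2.784246
d₂ = d₁ − σ√T = 2.784246 − 0.145504 = 2.638741
risk-neutral PD = N(−d₂) = N(-2.638741) = 0.004161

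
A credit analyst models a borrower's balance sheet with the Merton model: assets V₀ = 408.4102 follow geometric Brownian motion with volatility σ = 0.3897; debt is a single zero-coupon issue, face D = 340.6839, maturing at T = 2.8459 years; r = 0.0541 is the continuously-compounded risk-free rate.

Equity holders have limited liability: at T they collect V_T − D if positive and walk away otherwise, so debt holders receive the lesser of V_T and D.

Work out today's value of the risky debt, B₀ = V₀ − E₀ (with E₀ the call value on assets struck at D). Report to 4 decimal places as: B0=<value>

Equity is a call on the firm's assets struck at D = 340.6839:
d₁ = [ln(V₀/D) + (r + σ²/2)T] / (σ√T)
   = [ln(408.4102/340.6839) + (0.0541 + 0.5·0.3897²)·2.8459] / (0.3897·√2.8459)
   = [0.181317 + 0.370061] / 0.657416 = 0.838705
d₂ = d₁ − σ√T = 0.838705 − 0.657416 = 0.181289
N(d₁) = 0.799183,  N(d₂) = 0.571930,  e^(−rT) = 0.857304
E₀ = V₀·N(d₁) − D·e^(−rT)·N(d₂)
   = 408.4102·0.799183 − 340.6839·0.857304·0.571930 = 159.351087
B₀ = V₀ − E₀ = 408.4102 − 159.351087 = 249.059113

B0=249.0591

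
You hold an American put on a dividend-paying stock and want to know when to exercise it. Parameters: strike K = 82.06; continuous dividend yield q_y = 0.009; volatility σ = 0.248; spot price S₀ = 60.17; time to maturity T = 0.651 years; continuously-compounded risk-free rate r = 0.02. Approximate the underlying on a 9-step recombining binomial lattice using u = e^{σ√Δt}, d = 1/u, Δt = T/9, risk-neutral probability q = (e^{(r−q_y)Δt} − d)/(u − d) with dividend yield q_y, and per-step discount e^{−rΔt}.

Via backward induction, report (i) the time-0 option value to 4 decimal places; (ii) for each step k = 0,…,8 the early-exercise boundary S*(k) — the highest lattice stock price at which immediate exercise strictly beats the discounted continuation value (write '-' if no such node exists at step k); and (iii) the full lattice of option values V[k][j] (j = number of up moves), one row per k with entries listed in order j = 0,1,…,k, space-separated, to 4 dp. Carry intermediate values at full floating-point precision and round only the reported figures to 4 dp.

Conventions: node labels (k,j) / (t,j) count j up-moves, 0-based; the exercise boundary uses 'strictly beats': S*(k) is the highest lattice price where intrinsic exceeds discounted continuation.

params: Δt=0.07233 u=1.06897 d=0.93548 q=0.48929 e^(-rΔt)=0.99855
t_9 payoffs: 49.0477 44.3367 38.9533 32.8018 25.7724 17.7398 8.5610 0.0000 0.0000 0.0000
t_8: node(8,0) S=35.2893 payoff=46.7707 vs cont=46.6750 → 46.7707 [stop]  node(8,1) S=40.3253 payoff=41.7347 vs cont=41.6423 → 41.7347 [stop]  node(8,2) S=46.0799 payoff=35.9801 vs cont=35.8915 → 35.9801 [stop]  node(8,3) S=52.6557 payoff=29.4043 vs cont=29.3199 → 29.4043 [stop]  node(8,4) S=60.1700 payoff=21.8900 vs cont=21.8105 → 21.8900 [stop]  node(8,5) S=68.7566 payoff=13.3034 vs cont=13.2295 → 13.3034 [stop]  node(8,6) S=78.5685 payoff=3.4915 vs cont=4.3658 → 4.3658 [wait]  node(8,7) S=89.7806 payoff=0.0000 vs cont=0.0000 → 0.0000 [wait]  node(8,8) S=102.5928 payoff=0.0000 vs cont=0.0000 → 0.0000 [wait]  ⇒ S*(8)=68.7566
t_7: node(7,0) S=37.7233 payoff=44.3367 vs cont=44.2426 → 44.3367 [stop]  node(7,1) S=43.1067 payoff=38.9533 vs cont=38.8628 → 38.9533 [stop]  node(7,2) S=49.2582 payoff=32.8018 vs cont=32.7152 → 32.8018 [stop]  node(7,3) S=56.2876 payoff=25.7724 vs cont=25.6904 → 25.7724 [stop]  node(7,4) S=64.3202 payoff=17.7398 vs cont=17.6631 → 17.7398 [stop]  node(7,5) S=73.4990 payoff=8.5610 vs cont=8.9174 → 8.9174 [wait]  node(7,6) S=83.9877 payoff=0.0000 vs cont=2.2264 → 2.2264 [wait]  node(7,7) S=95.9732 payoff=0.0000 vs cont=0.0000 → 0.0000 [wait]  ⇒ S*(7)=64.3202
t_6: node(6,0) S=40.3253 payoff=41.7347 vs cont=41.6423 → 41.7347 [stop]  node(6,1) S=46.0799 payoff=35.9801 vs cont=35.8915 → 35.9801 [stop]  node(6,2) S=52.6557 payoff=29.4043 vs cont=29.3199 → 29.4043 [stop]  node(6,3) S=60.1700 payoff=21.8900 vs cont=21.8105 → 21.8900 [stop]  node(6,4) S=68.7566 payoff=13.3034 vs cont=13.4037 → 13.4037 [wait]  node(6,5) S=78.5685 payoff=3.4915 vs cont=5.6354 → 5.6354 [wait]  node(6,6) S=89.7806 payoff=0.0000 vs cont=1.1354 → 1.1354 [wait]  ⇒ S*(6)=60.1700
t_5: node(5,0) S=43.1067 payoff=38.9533 vs cont=38.8628 → 38.9533 [stop]  node(5,1) S=49.2582 payoff=32.8018 vs cont=32.7152 → 32.8018 [stop]  node(5,2) S=56.2876 payoff=25.7724 vs cont=25.6904 → 25.7724 [stop]  node(5,3) S=64.3202 payoff=17.7398 vs cont=17.7120 → 17.7398 [stop]  node(5,4) S=73.4990 payoff=8.5610 vs cont=9.5888 → 9.5888 [wait]  node(5,5) S=83.9877 payoff=0.0000 vs cont=3.4286 → 3.4286 [wait]  ⇒ S*(5)=64.3202
t_4: node(4,0) S=46.0799 payoff=35.9801 vs cont=35.8915 → 35.9801 [stop]  node(4,1) S=52.6557 payoff=29.4043 vs cont=29.3199 → 29.4043 [stop]  node(4,2) S=60.1700 payoff=21.8900 vs cont=21.8105 → 21.8900 [stop]  node(4,3) S=68.7566 payoff=13.3034 vs cont=13.7317 → 13.7317 [wait]  node(4,4) S=78.5685 payoff=3.4915 vs cont=6.5652 → 6.5652 [wait]  ⇒ S*(4)=60.1700
t_3: node(3,0) S=49.2582 payoff=32.8018 vs cont=32.7152 → 32.8018 [stop]  node(3,1) S=56.2876 payoff=25.7724 vs cont=25.6904 → 25.7724 [stop]  node(3,2) S=64.3202 payoff=17.7398 vs cont=17.8723 → 17.8723 [wait]  node(3,3) S=73.4990 payoff=8.5610 vs cont=10.2104 → 10.2104 [wait]  ⇒ S*(3)=56.2876
t_2: node(2,0) S=52.6557 payoff=29.4043 vs cont=29.3199 → 29.4043 [stop]  node(2,1) S=60.1700 payoff=21.8900 vs cont=21.8753 → 21.8900 [stop]  node(2,2) S=68.7566 payoff=13.3034 vs cont=14.1030 → 14.1030 [wait]  ⇒ S*(2)=60.1700
t_1: node(1,0) S=56.2876 payoff=25.7724 vs cont=25.6904 → 25.7724 [stop]  node(1,1) S=64.3202 payoff=17.7398 vs cont=18.0537 → 18.0537 [wait]  ⇒ S*(1)=56.2876
t_0: node(0,0) S=60.1700 payoff=21.8900 vs cont=21.9639 → 21.9639 [wait]  ⇒ S*(0)=-

price = 21.9639
boundary = - 56.2876 60.1700 56.2876 60.1700 64.3202 60.1700 64.3202 68.7566
tree:
21.9639
25.7724 18.0537
29.4043 21.8900 14.1030
32.8018 25.7724 17.8723 10.2104
35.9801 29.4043 21.8900 13.7317 6.5652
38.9533 32.8018 25.7724 17.7398 9.5888 3.4286
41.7347 35.9801 29.4043 21.8900 13.4037 5.6354 1.1354
44.3367 38.9533 32.8018 25.7724 17.7398 8.9174 2.2264 0.0000
46.7707 41.7347 35.9801 29.4043 21.8900 13.3034 4.3658 0.0000 0.0000
49.0477 44.3367 38.9533 32.8018 25.7724 17.7398 8.5610 0.0000 0.0000 0.0000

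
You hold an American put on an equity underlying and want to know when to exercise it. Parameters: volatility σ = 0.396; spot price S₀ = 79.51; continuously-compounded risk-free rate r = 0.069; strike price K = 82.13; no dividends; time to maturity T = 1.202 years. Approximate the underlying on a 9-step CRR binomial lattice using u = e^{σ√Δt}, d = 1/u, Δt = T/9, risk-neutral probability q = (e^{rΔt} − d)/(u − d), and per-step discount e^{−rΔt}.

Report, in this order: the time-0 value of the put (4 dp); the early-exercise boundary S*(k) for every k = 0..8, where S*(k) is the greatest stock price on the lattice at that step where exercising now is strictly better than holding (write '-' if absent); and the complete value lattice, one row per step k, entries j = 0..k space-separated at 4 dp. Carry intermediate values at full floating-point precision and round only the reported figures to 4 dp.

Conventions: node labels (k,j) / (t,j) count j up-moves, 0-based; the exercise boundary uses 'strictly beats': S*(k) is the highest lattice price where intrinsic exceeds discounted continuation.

price = 12.5543
boundary = - - - 51.5074 44.5675 51.5074 59.5279 51.5074 59.5279
tree:
12.5543
17.4112 7.8487
23.4569 11.5871 4.1929
30.6226 16.6066 6.6981 1.7230
37.5625 22.9967 10.4171 3.0406 0.4151
43.5673 30.6226 15.6698 5.2691 0.8307 0.0000
48.7630 37.5625 22.6021 8.9115 1.6628 0.0000 0.0000
53.2587 43.5673 30.6226 14.5645 3.3281 0.0000 0.0000 0.0000
57.1487 48.7630 37.5625 22.6021 6.6613 0.0000 0.0000 0.0000 0.0000
60.5145 53.2587 43.5673 30.6226 13.3328 0.0000 0.0000 0.0000 0.0000 0.0000

params: Δt=0.13356 u=1.15572 d=0.86527 q=0.49576 e^(-rΔt)=0.99083
t_9 payoffs: 60.5145 53.2587 43.5673 30.6226 13.3328 0.0000 0.0000 0.0000 0.0000 0.0000
t_8: node(8,0) S=24.9813 payoff=57.1487 vs cont=56.3953 → 57.1487 [stop]  node(8,1) S=33.3670 payoff=48.7630 vs cont=48.0096 → 48.7630 [stop]  node(8,2) S=44.5675 payoff=37.5625 vs cont=36.8091 → 37.5625 [stop]  node(8,3) S=59.5279 payoff=22.6021 vs cont=21.8488 → 22.6021 [stop]  node(8,4) S=79.5100 payoff=2.6200 vs cont=6.6613 → 6.6613 [wait]  node(8,5) S=106.1997 payoff=0.0000 vs cont=0.0000 → 0.0000 [wait]  node(8,6) S=141.8485 payoff=0.0000 vs cont=0.0000 → 0.0000 [wait]  node(8,7) S=189.4638 payoff=0.0000 vs cont=0.0000 → 0.0000 [wait]  node(8,8) S=253.0625 payoff=0.0000 vs cont=0.0000 → 0.0000 [wait]  ⇒ S*(8)=59.5279
t_7: node(7,0) S=28.8713 payoff=53.2587 vs cont=52.5053 → 53.2587 [stop]  node(7,1) S=38.5627 payoff=43.5673 vs cont=42.8139 → 43.5673 [stop]  node(7,2) S=51.5074 payoff=30.6226 vs cont=29.8692 → 30.6226 [stop]  node(7,3) S=68.7972 payoff=13.3328 vs cont=14.5645 → 14.5645 [wait]  node(7,4) S=91.8909 payoff=0.0000 vs cont=3.3281 → 3.3281 [wait]  node(7,5) S=122.7366 payoff=0.0000 vs cont=0.0000 → 0.0000 [wait]  node(7,6) S=163.9364 payoff=0.0000 vs cont=0.0000 → 0.0000 [wait]  node(7,7) S=218.9662 payoff=0.0000 vs cont=0.0000 → 0.0000 [wait]  ⇒ S*(7)=51.5074
t_6: node(6,0) S=33.3670 payoff=48.7630 vs cont=48.0096 → 48.7630 [stop]  node(6,1) S=44.5675 payoff=37.5625 vs cont=36.8091 → 37.5625 [stop]  node(6,2) S=59.5279 payoff=22.6021 vs cont=22.4538 → 22.6021 [stop]  node(6,3) S=79.5100 payoff=2.6200 vs cont=8.9115 → 8.9115 [wait]  node(6,4) S=106.1997 payoff=0.0000 vs cont=1.6628 → 1.6628 [wait]  node(6,5) S=141.8485 payoff=0.0000 vs cont=0.0000 → 0.0000 [wait]  node(6,6) S=189.4638 payoff=0.0000 vs cont=0.0000 → 0.0000 [wait]  ⇒ S*(6)=59.5279
t_5: node(5,0) S=38.5627 payoff=43.5673 vs cont=42.8139 → 43.5673 [stop]  node(5,1) S=51.5074 payoff=30.6226 vs cont=29.8692 → 30.6226 [stop]  node(5,2) S=68.7972 payoff=13.3328 vs cont=15.6698 → 15.6698 [wait]  node(5,3) S=91.8909 payoff=0.0000 vs cont=5.2691 → 5.2691 [wait]  node(5,4) S=122.7366 payoff=0.0000 vs cont=0.8307 → 0.8307 [wait]  node(5,5) S=163.9364 payoff=0.0000 vs cont=0.0000 → 0.0000 [wait]  ⇒ S*(5)=51.5074
t_4: node(4,0) S=44.5675 payoff=37.5625 vs cont=36.8091 → 37.5625 [stop]  node(4,1) S=59.5279 payoff=22.6021 vs cont=22.9967 → 22.9967 [wait]  node(4,2) S=79.5100 payoff=2.6200 vs cont=10.4171 → 10.4171 [wait]  node(4,3) S=106.1997 payoff=0.0000 vs cont=3.0406 → 3.0406 [wait]  node(4,4) S=141.8485 payoff=0.0000 vs cont=0.4151 → 0.4151 [wait]  ⇒ S*(4)=44.5675
t_3: node(3,0) S=51.5074 payoff=30.6226 vs cont=30.0631 → 30.6226 [stop]  node(3,1) S=68.7972 payoff=13.3328 vs cont=16.6066 → 16.6066 [wait]  node(3,2) S=91.8909 payoff=0.0000 vs cont=6.6981 → 6.6981 [wait]  node(3,3) S=122.7366 payoff=0.0000 vs cont=1.7230 → 1.7230 [wait]  ⇒ S*(3)=51.5074
t_2: node(2,0) S=59.5279 payoff=22.6021 vs cont=23.4569 → 23.4569 [wait]  node(2,1) S=79.5100 payoff=2.6200 vs cont=11.5871 → 11.5871 [wait]  node(2,2) S=106.1997 payoff=0.0000 vs cont=4.1929 → 4.1929 [wait]  ⇒ S*(2)=-
t_1: node(1,0) S=68.7972 payoff=13.3328 vs cont=17.4112 → 17.4112 [wait]  node(1,1) S=91.8909 payoff=0.0000 vs cont=7.8487 → 7.8487 [wait]  ⇒ S*(1)=-
t_0: node(0,0) S=79.5100 payoff=2.6200 vs cont=12.5543 → 12.5543 [wait]  ⇒ S*(0)=-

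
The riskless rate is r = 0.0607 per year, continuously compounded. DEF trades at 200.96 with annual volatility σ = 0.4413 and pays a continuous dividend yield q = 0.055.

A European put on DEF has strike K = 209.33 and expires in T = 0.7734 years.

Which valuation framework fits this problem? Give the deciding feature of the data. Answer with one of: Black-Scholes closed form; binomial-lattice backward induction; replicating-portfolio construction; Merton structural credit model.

framework: Black-Scholes closed form

Key observation: the strike-209.33 put on DEF is European-exercise on a continuously-modelled lognormal underlying, so its value is a single closed-form evaluation.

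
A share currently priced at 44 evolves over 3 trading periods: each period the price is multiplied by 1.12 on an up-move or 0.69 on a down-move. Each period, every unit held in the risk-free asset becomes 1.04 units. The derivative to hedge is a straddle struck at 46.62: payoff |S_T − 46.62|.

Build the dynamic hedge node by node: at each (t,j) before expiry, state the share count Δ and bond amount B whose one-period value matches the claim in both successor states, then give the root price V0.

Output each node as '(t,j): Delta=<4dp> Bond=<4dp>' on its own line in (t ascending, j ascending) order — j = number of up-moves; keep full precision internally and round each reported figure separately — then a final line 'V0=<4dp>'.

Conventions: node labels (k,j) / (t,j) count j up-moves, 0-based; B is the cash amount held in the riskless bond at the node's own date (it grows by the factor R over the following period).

Under the risk-neutral measure, an up-move has probability p* = (R−d)/(u−d) = 0.8140 and values discount at R = 1.04.
Expiry values: V(3,0)=32.1656, V(3,1)=23.1578, V(3,2)=8.5364, V(3,3)=15.1968
Node (2,0) S=20.9484: V=(p*·23.1578+(1−p*)·32.1656)/1.04=23.8785; Δ=(23.1578−32.1656)/(23.4622−14.4544)=-1.0000; B=V−Δ·S=44.8269
Node (2,1) S=34.0032: V=(p*·8.5364+(1−p*)·23.1578)/1.04=10.8237; Δ=(8.5364−23.1578)/(38.0836−23.4622)=-1.0000; B=V−Δ·S=44.8269
Node (2,2) S=55.1936: V=(p*·15.1968+(1−p*)·8.5364)/1.04=13.4209; Δ=(15.1968−8.5364)/(61.8168−38.0836)=0.2806; B=V−Δ·S=-2.0685
Node (1,0) S=30.3600: V=(p*·10.8237+(1−p*)·23.8785)/1.04=12.7428; Δ=(10.8237−23.8785)/(34.0032−20.9484)=-1.0000; B=V−Δ·S=43.1028
Node (1,1) S=49.2800: V=(p*·13.4209+(1−p*)·10.8237)/1.04=12.4401; Δ=(13.4209−10.8237)/(55.1936−34.0032)=0.1226; B=V−Δ·S=6.4002
Node (0,0) S=44.0000: V=(p*·12.4401+(1−p*)·12.7428)/1.04=12.0158; Δ=(12.4401−12.7428)/(49.2800−30.3600)=-0.0160; B=V−Δ·S=12.7198
As a check, the time-0 holding Δ(0,0)·S0 + B(0,0) comes to 12.0158 — exactly V0.

(0,0): Delta=-0.0160 Bond=12.7198
(1,0): Delta=-1.0000 Bond=43.1028
(1,1): Delta=0.1226 Bond=6.4002
(2,0): Delta=-1.0000 Bond=44.8269
(2,1): Delta=-1.0000 Bond=44.8269
(2,2): Delta=0.2806 Bond=-2.0685
V0=12.0158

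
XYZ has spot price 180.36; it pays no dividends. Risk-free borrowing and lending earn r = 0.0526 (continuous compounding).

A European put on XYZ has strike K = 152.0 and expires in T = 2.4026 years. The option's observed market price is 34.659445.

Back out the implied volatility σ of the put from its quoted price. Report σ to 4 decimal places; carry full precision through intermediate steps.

At σ = 0.5873 the Black–Scholes value reproduces the quote:
σ√T = 0.5873·√2.4026 = 0.910334
d₁ = (ln(S/K) + (r+σ²/2)T) / (σ√T) = (ln(180.36/152.0) + (0.0526+0.5873²/2)·2.4026) / 0.910334 = (0.171074 + 0.540731) / 0.910334 = 0.781916
d₂ = d₁ − σ√T = 0.781916 − 0.910334 = -0.128418
e^{−rT} = 0.881283
N(−d₁) = 0.217132,  N(−d₂) = 0.551091
V = K·e^{−rT}·N(−d₂) − S·N(−d₁) = 73.821346 − 39.161901 = 34.659445 (the observed quote) — the price is monotone increasing in volatility, hence this σ is the only solution

sigma = 0.5873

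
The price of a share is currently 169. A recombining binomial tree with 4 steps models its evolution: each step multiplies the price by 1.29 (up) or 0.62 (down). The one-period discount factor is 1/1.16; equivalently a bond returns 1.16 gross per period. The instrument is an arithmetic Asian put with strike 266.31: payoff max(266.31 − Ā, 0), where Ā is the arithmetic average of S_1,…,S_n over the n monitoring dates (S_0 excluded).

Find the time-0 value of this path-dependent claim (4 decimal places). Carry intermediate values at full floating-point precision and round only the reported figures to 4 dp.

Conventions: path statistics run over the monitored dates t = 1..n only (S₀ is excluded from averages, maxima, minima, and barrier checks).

With p* = (R−d)/(u−d) = 0.8060, sum probability × payoff across the paths and divide by R^4.
Enumerate all 2^4 = 16 price paths (U = up ×1.29, D = down ×0.62); each path with k up-moves has probability p*^k·(1−p*)^(4−k).
DDDD: Ā=58.7483, payoff=207.5617, prob=0.001417
UDDD: Ā=122.2343, payoff=144.0757, prob=0.005887
DUDD: Ā=93.9268, payoff=172.3832, prob=0.005887
UUDD: Ā=195.4283, payoff=70.8817, prob=0.024455
DDUD: Ā=76.3761, payoff=189.9339, prob=0.005887
UDUD: Ā=158.9116, payoff=107.3984, prob=0.024455
DUUD: Ā=130.6041, payoff=135.7059, prob=0.024455
UUUD: Ā=271.7409, payoff=0.0000, prob=0.101584
DDDU: Ā=65.4947, payoff=200.8153, prob=0.005887
UDDU: Ā=136.2713, payoff=130.0387, prob=0.024455
DUDU: Ā=107.9638, payoff=158.3462, prob=0.024455
UUDU: Ā=224.6343, payoff=41.6757, prob=0.101584
DDUU: Ā=90.4131, payoff=175.8969, prob=0.024455
UDUU: Ā=188.1177, payoff=78.1923, prob=0.101584
DUUU: Ā=159.8102, payoff=106.4998, prob=0.101584
UUUU: Ā=332.5083, payoff=0.0000, prob=0.421964
Price = Σ prob·payoff / R^4 = 46.486026 / 1.810639 = 25.6738

price = 25.6738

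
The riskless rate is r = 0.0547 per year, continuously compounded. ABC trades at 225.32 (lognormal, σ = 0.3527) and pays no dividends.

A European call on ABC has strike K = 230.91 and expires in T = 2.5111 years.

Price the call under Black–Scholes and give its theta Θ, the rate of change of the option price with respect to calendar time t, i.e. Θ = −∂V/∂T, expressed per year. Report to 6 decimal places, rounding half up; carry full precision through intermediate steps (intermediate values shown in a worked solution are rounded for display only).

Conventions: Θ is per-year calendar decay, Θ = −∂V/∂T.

price = 59.897804
Θ = -14.073811

σ√T = 0.3527·√2.5111 = 0.558904
d₁ = (ln(S/K) + (r+σ²/2)T) / (σ√T) = (ln(225.32/230.91) + (0.0547+0.3527²/2)·2.5111) / 0.558904 = (-0.024506 + 0.293544) / 0.558904 = 0.481366
d₂ = d₁ − σ√T = 0.481366 − 0.558904 = -0.077538
e^{−rT} = 0.871659
N(d₁) = 0.684872,  N(d₂) = 0.469098
Call price V = S·N(d₁) − K·e^{−rT}·N(d₂) = 154.315349 − 94.417545 = 59.897804
φ(d₁) = (1/√(2π))·e^{−d₁²/2} = 0.355299
Θ = −S·φ(d₁)·σ/(2√T) − r·K·e^{−rT}·N(d₂) = −8.909171 − 5.164640 = -14.073811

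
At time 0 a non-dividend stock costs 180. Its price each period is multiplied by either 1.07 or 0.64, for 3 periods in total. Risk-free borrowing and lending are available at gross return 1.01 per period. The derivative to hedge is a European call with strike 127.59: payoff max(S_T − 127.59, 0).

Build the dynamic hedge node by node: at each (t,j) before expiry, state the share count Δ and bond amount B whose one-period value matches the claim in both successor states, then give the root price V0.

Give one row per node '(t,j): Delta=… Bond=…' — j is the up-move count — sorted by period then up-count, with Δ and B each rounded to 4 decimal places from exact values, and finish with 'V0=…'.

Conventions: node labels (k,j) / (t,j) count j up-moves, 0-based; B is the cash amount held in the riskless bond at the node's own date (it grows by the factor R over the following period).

Since d<R<u, set p* = (R−d)/(u−d) = 0.8605; price each node as the discounted p*-expectation of its children.
Terminal payoffs: V(3,0)=0.0000, V(3,1)=0.0000, V(3,2)=4.3025, V(3,3)=92.9177
(2,0): S=73.7280. Δ = (V_up−V_dn)/(S_up−S_dn) = (0.0000−0.0000)/(78.8890−47.1859) = 0.0000. V = [p*·0.0000 + (1−p*)·0.0000]/1.01 = 0.0000. B = V − Δ·S = 0.0000.
(2,1): S=123.2640. Δ = (V_up−V_dn)/(S_up−S_dn) = (4.3025−0.0000)/(131.8925−78.8890) = 0.0812. V = [p*·4.3025 + (1−p*)·0.0000]/1.01 = 3.6655. B = V − Δ·S = -6.3403.
(2,2): S=206.0820. Δ = (V_up−V_dn)/(S_up−S_dn) = (92.9177−4.3025)/(220.5077−131.8925) = 1.0000. V = [p*·92.9177 + (1−p*)·4.3025]/1.01 = 79.7553. B = V − Δ·S = -126.3267.
(1,0): S=115.2000. Δ = (V_up−V_dn)/(S_up−S_dn) = (3.6655−0.0000)/(123.2640−73.7280) = 0.0740. V = [p*·3.6655 + (1−p*)·0.0000]/1.01 = 3.1228. B = V − Δ·S = -5.4016.
(1,1): S=192.6000. Δ = (V_up−V_dn)/(S_up−S_dn) = (79.7553−3.6655)/(206.0820−123.2640) = 0.9188. V = [p*·79.7553 + (1−p*)·3.6655]/1.01 = 68.4536. B = V − Δ·S = -108.4994.
(0,0): S=180.0000. Δ = (V_up−V_dn)/(S_up−S_dn) = (68.4536−3.1228)/(192.6000−115.2000) = 0.8441. V = [p*·68.4536 + (1−p*)·3.1228]/1.01 = 58.7501. B = V − Δ·S = -93.1819.
Verification: the root portfolio costs Δ(0,0)·S0 + B(0,0) = 58.7501, matching V0.

(0,0): Delta=0.8441 Bond=-93.1819
(1,0): Delta=0.0740 Bond=-5.4016
(1,1): Delta=0.9188 Bond=-108.4994
(2,0): Delta=0.0000 Bond=0.0000
(2,1): Delta=0.0812 Bond=-6.3403
(2,2): Delta=1.0000 Bond=-126.3267
V0=58.7501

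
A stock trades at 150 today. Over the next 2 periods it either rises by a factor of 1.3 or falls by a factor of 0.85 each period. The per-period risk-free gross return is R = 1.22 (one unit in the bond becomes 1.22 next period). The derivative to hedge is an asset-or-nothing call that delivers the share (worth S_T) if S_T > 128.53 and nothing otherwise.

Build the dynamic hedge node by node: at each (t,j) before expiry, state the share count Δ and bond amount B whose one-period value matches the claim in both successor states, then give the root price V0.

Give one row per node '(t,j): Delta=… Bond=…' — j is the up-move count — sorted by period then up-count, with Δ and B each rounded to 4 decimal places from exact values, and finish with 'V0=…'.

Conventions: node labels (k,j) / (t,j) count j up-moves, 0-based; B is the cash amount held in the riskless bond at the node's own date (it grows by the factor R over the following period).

Under the risk-neutral measure, an up-move has probability p* = (R−d)/(u−d) = 0.8222 and values discount at R = 1.22.
At maturity the claim pays: V(2,0)=0.0000, V(2,1)=165.7500, V(2,2)=253.5000
  t=1,j=0: stock 127.5000 → up 165.7500 (V=165.7500), down 108.3750 (V=0.0000). Price 111.7077; hedge Δ=2.8889, bond B=-256.6257.
  t=1,j=1: stock 195.0000 → up 253.5000 (V=253.5000), down 165.7500 (V=165.7500). Price 195.0000; hedge Δ=1.0000, bond B=0.0000.
  t=0,j=0: stock 150.0000 → up 195.0000 (V=195.0000), down 127.5000 (V=111.7077). Price 147.6987; hedge Δ=1.2340, bond B=-37.3954.
Check: Δ(0,0)·S0 + B(0,0) = 147.6987 = V0.

(0,0): Delta=1.2340 Bond=-37.3954
(1,0): Delta=2.8889 Bond=-256.6257
(1,1): Delta=1.0000 Bond=0.0000
V0=147.6987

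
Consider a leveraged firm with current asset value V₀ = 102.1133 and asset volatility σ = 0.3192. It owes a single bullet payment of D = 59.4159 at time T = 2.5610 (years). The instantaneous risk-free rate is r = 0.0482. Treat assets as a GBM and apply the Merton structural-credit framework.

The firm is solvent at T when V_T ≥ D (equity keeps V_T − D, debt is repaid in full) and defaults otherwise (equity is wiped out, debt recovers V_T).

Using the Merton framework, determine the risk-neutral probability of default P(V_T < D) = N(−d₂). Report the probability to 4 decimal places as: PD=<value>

With assets at 102.1133 and a single debt payment of 59.4159 at 2.5610 years:
d₁ = [ln(V₀/D) + (r + σ²/2)T] / (σ√T)
   = [ln(102.1133/59.4159) + (0.0482 + 0.5·0.3192²)·2.5610] / (0.3192·√2.5610)
   = [0.541521 + 0.253909] / 0.510820 = 1.557163
d₂ = d₁ − σ√T = 1.557163 − 0.510820 = 1.046343
risk-neutral PD = N(−d₂) = N(-1.046343) = 0.147701

PD=0.1477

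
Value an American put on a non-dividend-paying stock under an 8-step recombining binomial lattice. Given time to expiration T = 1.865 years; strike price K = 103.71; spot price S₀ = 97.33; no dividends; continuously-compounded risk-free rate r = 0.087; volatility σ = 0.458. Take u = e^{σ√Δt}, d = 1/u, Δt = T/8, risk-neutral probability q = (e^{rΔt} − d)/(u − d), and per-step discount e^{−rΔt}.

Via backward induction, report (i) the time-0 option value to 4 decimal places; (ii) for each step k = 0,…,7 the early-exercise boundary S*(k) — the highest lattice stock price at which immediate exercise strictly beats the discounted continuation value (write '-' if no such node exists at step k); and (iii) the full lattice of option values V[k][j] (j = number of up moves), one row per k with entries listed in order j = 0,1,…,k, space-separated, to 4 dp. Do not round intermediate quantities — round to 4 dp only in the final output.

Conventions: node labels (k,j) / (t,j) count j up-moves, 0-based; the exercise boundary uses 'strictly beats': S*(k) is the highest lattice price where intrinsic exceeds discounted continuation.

Δt=0.23312, u=1.24749, d=0.80161, q=0.49089, disc=e^(-rΔt)=0.97992
k=8 terminal: V=max(K-S,0) → 87.1164 77.8864 63.5222 41.1682 6.3800 0.0000 0.0000 0.0000 0.0000
k=7: j=0 S=20.7004 intr=83.0096 cont=80.9273 V=83.0096[EX]; j=1 S=32.2148 intr=71.4952 cont=69.4129 V=71.4952[EX]; j=2 S=50.1340 intr=53.5760 cont=51.4938 V=53.5760[EX]; j=3 S=78.0205 intr=25.6895 cont=23.6073 V=25.6895[EX]; j=4 S=121.4185 intr=0.0000 cont=3.1829 V=3.1829[hold]; j=5 S=188.9563 intr=0.0000 cont=0.0000 V=0.0000[hold]; j=6 S=294.0614 intr=0.0000 cont=0.0000 V=0.0000[hold]; j=7 S=457.6299 intr=0.0000 cont=0.0000 V=0.0000[hold]  S*(7)=78.0205
k=6: j=0 S=25.8236 intr=77.8864 cont=75.8041 V=77.8864[EX]; j=1 S=40.1878 intr=63.5222 cont=61.4400 V=63.5222[EX]; j=2 S=62.5418 intr=41.1682 cont=39.0860 V=41.1682[EX]; j=3 S=97.3300 intr=6.3800 cont=14.3473 V=14.3473[hold]; j=4 S=151.4688 intr=0.0000 cont=1.5879 V=1.5879[hold]; j=5 S=235.7218 intr=0.0000 cont=0.0000 V=0.0000[hold]; j=6 S=366.8396 intr=0.0000 cont=0.0000 V=0.0000[hold]  S*(6)=62.5418
k=5: j=0 S=32.2148 intr=71.4952 cont=69.4129 V=71.4952[EX]; j=1 S=50.1340 intr=53.5760 cont=51.4938 V=53.5760[EX]; j=2 S=78.0205 intr=25.6895 cont=27.4398 V=27.4398[hold]; j=3 S=121.4185 intr=0.0000 cont=7.9215 V=7.9215[hold]; j=4 S=188.9563 intr=0.0000 cont=0.7922 V=0.7922[hold]; j=5 S=294.0614 intr=0.0000 cont=0.0000 V=0.0000[hold]  S*(5)=50.1340
k=4: j=0 S=40.1878 intr=63.5222 cont=61.4400 V=63.5222[EX]; j=1 S=62.5418 intr=41.1682 cont=39.9279 V=41.1682[EX]; j=2 S=97.3300 intr=6.3800 cont=17.4999 V=17.4999[hold]; j=3 S=151.4688 intr=0.0000 cont=4.3330 V=4.3330[hold]; j=4 S=235.7218 intr=0.0000 cont=0.3952 V=0.3952[hold]  S*(4)=62.5418
k=3: j=0 S=50.1340 intr=53.5760 cont=51.4938 V=53.5760[EX]; j=1 S=78.0205 intr=25.6895 cont=28.9564 V=28.9564[hold]; j=2 S=121.4185 intr=0.0000 cont=10.8148 V=10.8148[hold]; j=3 S=188.9563 intr=0.0000 cont=2.3518 V=2.3518[hold]  S*(3)=50.1340
k=2: j=0 S=62.5418 intr=41.1682 cont=40.6574 V=41.1682[EX]; j=1 S=97.3300 intr=6.3800 cont=19.6483 V=19.6483[hold]; j=2 S=151.4688 intr=0.0000 cont=6.5267 V=6.5267[hold]  S*(2)=62.5418
k=1: j=0 S=78.0205 intr=25.6895 cont=29.9898 V=29.9898[hold]; j=1 S=121.4185 intr=0.0000 cont=12.9418 V=12.9418[hold]  S*(1)=-
k=0: j=0 S=97.3300 intr=6.3800 cont=21.1870 V=21.1870[hold]  S*(0)=-

price = 21.1870
boundary = - - 62.5418 50.1340 62.5418 50.1340 62.5418 78.0205
tree:
21.1870
29.9898 12.9418
41.1682 19.6483 6.5267
53.5760 28.9564 10.8148 2.3518
63.5222 41.1682 17.4999 4.3330 0.3952
71.4952 53.5760 27.4398 7.9215 0.7922 0.0000
77.8864 63.5222 41.1682 14.3473 1.5879 0.0000 0.0000
83.0096 71.4952 53.5760 25.6895 3.1829 0.0000 0.0000 0.0000
87.1164 77.8864 63.5222 41.1682 6.3800 0.0000 0.0000 0.0000 0.0000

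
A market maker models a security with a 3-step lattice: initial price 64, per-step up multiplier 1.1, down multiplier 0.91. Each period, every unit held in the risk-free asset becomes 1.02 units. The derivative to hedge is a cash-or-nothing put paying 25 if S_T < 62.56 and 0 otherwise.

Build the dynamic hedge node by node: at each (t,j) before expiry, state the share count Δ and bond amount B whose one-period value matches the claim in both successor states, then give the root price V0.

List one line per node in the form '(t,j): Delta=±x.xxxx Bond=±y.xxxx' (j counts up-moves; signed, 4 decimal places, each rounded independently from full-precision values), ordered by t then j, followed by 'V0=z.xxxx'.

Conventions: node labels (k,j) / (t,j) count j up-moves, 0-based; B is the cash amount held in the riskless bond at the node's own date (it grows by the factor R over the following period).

(0,0): Delta=-0.9634 Bond=70.6707
(1,0): Delta=-1.2823 Bond=90.6587
(1,1): Delta=-0.7715 Bond=58.5754
(2,0): Delta=0.0000 Bond=24.5098
(2,1): Delta=-2.0539 Bond=141.8989
(2,2): Delta=0.0000 Bond=0.0000
V0=9.0124

No-arbitrage ⇒ martingale measure with p* = (R−d)/(u−d) = 0.5789.
Payoffs at expiry: V(3,0)=25.0000, V(3,1)=25.0000, V(3,2)=0.0000, V(3,3)=0.0000
(2,0): S=52.9984. Δ = (V_up−V_dn)/(S_up−S_dn) = (25.0000−25.0000)/(58.2982−48.2285) = 0.0000. V = [p*·25.0000 + (1−p*)·25.0000]/1.02 = 24.5098. B = V − Δ·S = 24.5098.
(2,1): S=64.0640. Δ = (V_up−V_dn)/(S_up−S_dn) = (0.0000−25.0000)/(70.4704−58.2982) = -2.0539. V = [p*·0.0000 + (1−p*)·25.0000]/1.02 = 10.3199. B = V − Δ·S = 141.8989.
(2,2): S=77.4400. Δ = (V_up−V_dn)/(S_up−S_dn) = (0.0000−0.0000)/(85.1840−70.4704) = 0.0000. V = [p*·0.0000 + (1−p*)·0.0000]/1.02 = 0.0000. B = V − Δ·S = 0.0000.
(1,0): S=58.2400. Δ = (V_up−V_dn)/(S_up−S_dn) = (10.3199−24.5098)/(64.0640−52.9984) = -1.2823. V = [p*·10.3199 + (1−p*)·24.5098]/1.02 = 15.9751. B = V − Δ·S = 90.6587.
(1,1): S=70.4000. Δ = (V_up−V_dn)/(S_up−S_dn) = (0.0000−10.3199)/(77.4400−64.0640) = -0.7715. V = [p*·0.0000 + (1−p*)·10.3199]/1.02 = 4.2600. B = V − Δ·S = 58.5754.
(0,0): S=64.0000. Δ = (V_up−V_dn)/(S_up−S_dn) = (4.2600−15.9751)/(70.4000−58.2400) = -0.9634. V = [p*·4.2600 + (1−p*)·15.9751]/1.02 = 9.0124. B = V − Δ·S = 70.6707.
Verification: the root portfolio costs Δ(0,0)·S0 + B(0,0) = 9.0124, matching V0.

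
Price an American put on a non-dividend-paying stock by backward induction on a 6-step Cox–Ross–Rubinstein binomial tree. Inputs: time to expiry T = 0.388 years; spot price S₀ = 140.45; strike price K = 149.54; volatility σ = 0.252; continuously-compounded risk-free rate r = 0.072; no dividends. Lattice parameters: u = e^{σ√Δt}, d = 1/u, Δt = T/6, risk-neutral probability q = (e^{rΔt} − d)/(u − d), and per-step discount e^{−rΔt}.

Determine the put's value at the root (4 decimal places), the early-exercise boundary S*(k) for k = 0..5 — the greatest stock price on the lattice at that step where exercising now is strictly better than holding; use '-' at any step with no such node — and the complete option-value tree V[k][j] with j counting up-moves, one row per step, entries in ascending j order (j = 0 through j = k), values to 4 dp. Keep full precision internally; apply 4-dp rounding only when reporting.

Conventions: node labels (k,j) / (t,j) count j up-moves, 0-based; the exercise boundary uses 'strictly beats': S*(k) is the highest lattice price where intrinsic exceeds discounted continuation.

price = 12.6870
boundary = - - 123.5550 115.8856 123.5550 131.7319
tree:
12.6870
18.5140 7.4301
25.9850 11.7940 3.4744
33.6544 17.9729 6.2047 0.9890
40.8477 25.9850 10.7493 2.0717 0.0000
47.5945 33.6544 17.8081 4.3396 0.0000 0.0000
53.9225 40.8477 25.9850 9.0900 0.0000 0.0000 0.0000

Δt=0.06467, u=1.06618, d=0.93793, q=0.52037, disc=e^(-rΔt)=0.99535
k=6 terminal: V=max(K-S,0) → 53.9225 40.8477 25.9850 9.0900 0.0000 0.0000 0.0000
k=5: j=0 S=101.9455 intr=47.5945 cont=46.8999 V=47.5945[EX]; j=1 S=115.8856 intr=33.6544 cont=32.9598 V=33.6544[EX]; j=2 S=131.7319 intr=17.8081 cont=17.1135 V=17.8081[EX]; j=3 S=149.7451 intr=0.0000 cont=4.3396 V=4.3396[hold]; j=4 S=170.2213 intr=0.0000 cont=0.0000 V=0.0000[hold]; j=5 S=193.4976 intr=0.0000 cont=0.0000 V=0.0000[hold]  S*(5)=131.7319
k=4: j=0 S=108.6923 intr=40.8477 cont=40.1531 V=40.8477[EX]; j=1 S=123.5550 intr=25.9850 cont=25.2904 V=25.9850[EX]; j=2 S=140.4500 intr=9.0900 cont=10.7493 V=10.7493[hold]; j=3 S=159.6553 intr=0.0000 cont=2.0717 V=2.0717[hold]; j=4 S=181.4867 intr=0.0000 cont=0.0000 V=0.0000[hold]  S*(4)=123.5550
k=3: j=0 S=115.8856 intr=33.6544 cont=32.9598 V=33.6544[EX]; j=1 S=131.7319 intr=17.8081 cont=17.9729 V=17.9729[hold]; j=2 S=149.7451 intr=0.0000 cont=6.2047 V=6.2047[hold]; j=3 S=170.2213 intr=0.0000 cont=0.9890 V=0.9890[hold]  S*(3)=115.8856
k=2: j=0 S=123.5550 intr=25.9850 cont=25.3757 V=25.9850[EX]; j=1 S=140.4500 intr=9.0900 cont=11.7940 V=11.7940[hold]; j=2 S=159.6553 intr=0.0000 cont=3.4744 V=3.4744[hold]  S*(2)=123.5550
k=1: j=0 S=131.7319 intr=17.8081 cont=18.5140 V=18.5140[hold]; j=1 S=149.7451 intr=0.0000 cont=7.4301 V=7.4301[hold]  S*(1)=-
k=0: j=0 S=140.4500 intr=9.0900 cont=12.6870 V=12.6870[hold]  S*(0)=-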